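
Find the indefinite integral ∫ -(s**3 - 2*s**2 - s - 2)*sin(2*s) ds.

s**3*cos(2*s)/2 - 3*s**2*sin(2*s)/4 - s**2*cos(2*s) + s*sin(2*s) - 5*s*cos(2*s)/4 + 5*sin(2*s)/8 - cos(2*s)/2 + C

Use integration by parts with u = s**3 - 2*s**2 - s - 2, dv = -sin(2*s) ds, so v = cos(2*s)/2.
Apply parts 3 times (tabular method): alternate signs, differentiate u down to 0, integrate dv up.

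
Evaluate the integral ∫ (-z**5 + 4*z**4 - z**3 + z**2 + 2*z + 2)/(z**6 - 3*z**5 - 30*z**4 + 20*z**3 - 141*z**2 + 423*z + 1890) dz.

Factor the denominator: (z - 7)*(z - 3)*(z + 2)*(z + 5)*(z**2 + 9).
Partial-fraction decomposition: -(34199*z - 78447)/(230724*(z**2 + 9)) - 5767/(9792*(z + 5)) + 106/(1755*(z + 2)) - 71/(2880*(z - 3)) - 7481/(25056*(z - 7)).
Integrate each term; A/(z−a) gives A·log|z−a|; the (Bz+D)/(z²+p²) term gives a log and an atan.

-7481*log(z - 7)/25056 - 71*log(z - 3)/2880 + 106*log(z + 2)/1755 - 5767*log(z + 5)/9792 - 34199*log(z**2 + 9)/461448 + 26149*atan(z/3)/230724 + C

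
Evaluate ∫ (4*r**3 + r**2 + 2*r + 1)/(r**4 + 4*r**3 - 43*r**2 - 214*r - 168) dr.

Factor the denominator: (r - 7)*(r + 1)*(r + 4)*(r + 6).
Partial-fraction decomposition: 839/(130*(r + 6)) - 247/(66*(r + 4)) + 1/(30*(r + 1)) + 359/(286*(r - 7)).
Integrate each term: A/(r−a) contributes A·log|r−a|.

359*log(r - 7)/286 + log(r + 1)/30 - 247*log(r + 4)/66 + 839*log(r + 6)/130 + C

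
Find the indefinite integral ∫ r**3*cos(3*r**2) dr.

Let u = r², du = 2r dr; rewrite as (1/2)∫ u^1·cos(3u) du.
Now integrate by parts 1 time.

r**2*sin(3*r**2)/6 + cos(3*r**2)/18 + C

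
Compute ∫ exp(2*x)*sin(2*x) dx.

Let I denote the integral. Integrate by parts with u = sin(2*x), dv = exp(2*x) dx, so v = exp(2*x)/2: I = exp(2*x)*sin(2*x)/2 − ∫ exp(2*x)*cos(2*x) dx.
Apply parts again with u = cos(2*x), dv = exp(2*x) dx: ∫ exp(2*x)*cos(2*x) dx = exp(2*x)*cos(2*x)/2 + I. Substituting back brings back I: I = exp(2*x)*sin(2*x)/2 - exp(2*x)*cos(2*x)/2 − I.
Solving for I: (1 + 1)·I equals the remaining terms, so I = (1/2)·(exp(2*x)*sin(2*x)/2 - exp(2*x)*cos(2*x)/2).

exp(2*x)*sin(2*x)/4 - exp(2*x)*cos(2*x)/4 + C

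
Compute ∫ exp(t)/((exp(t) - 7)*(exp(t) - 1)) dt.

log(exp(t) - 7)/6 - log(exp(t) - 1)/6 + C

Let u = e^t, du = e^t dt.
The integral becomes ∫ du/((u-1)(u-7)); decompose into partial fractions.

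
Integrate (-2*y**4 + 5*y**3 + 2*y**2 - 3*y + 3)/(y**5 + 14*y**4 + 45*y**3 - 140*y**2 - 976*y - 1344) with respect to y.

Factor the denominator: (y - 4)*(y + 3)*(y + 4)**2*(y + 7).
Partial-fraction decomposition: -6395/(396*(y + 7)) + 2677/(576*(y + 4)) - 785/(24*(y + 4)**2) + 267/(28*(y + 3)) - 169/(4928*(y - 4)).
Integrate each term; A/(y−a) gives A·log|y−a|; A/(y−a)² gives −A/(y−a).

-169*log(y - 4)/4928 + 267*log(y + 3)/28 + 2677*log(y + 4)/576 - 6395*log(y + 7)/396 + 785/(24*y + 96) + C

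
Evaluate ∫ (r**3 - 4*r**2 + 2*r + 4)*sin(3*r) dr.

-r**3*cos(3*r)/3 + r**2*sin(3*r)/3 + 4*r**2*cos(3*r)/3 - 8*r*sin(3*r)/9 - 4*r*cos(3*r)/9 + 4*sin(3*r)/27 - 44*cos(3*r)/27 + C

Use integration by parts with u = r**3 - 4*r**2 + 2*r + 4, dv = sin(3*r) dr, so v = -cos(3*r)/3.
Apply parts 3 times (tabular method): alternate signs, differentiate u down to 0, integrate dv up.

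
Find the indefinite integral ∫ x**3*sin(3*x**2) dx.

Let u = x², du = 2x dx; rewrite as (1/2)∫ u^1·sin(3u) du.
Now integrate by parts 1 time.

-x**2*cos(3*x**2)/6 + sin(3*x**2)/18 + C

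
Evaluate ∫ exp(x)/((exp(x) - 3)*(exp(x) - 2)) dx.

Let u = e^x, du = e^x dx.
The integral becomes ∫ du/((u-2)(u-3)); decompose into partial fractions.

log(exp(x) - 3) - log(exp(x) - 2) + C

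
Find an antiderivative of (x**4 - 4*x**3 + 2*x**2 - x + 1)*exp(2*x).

(x**4 - 6*x**3 + 11*x**2 - 12*x + 7)*exp(2*x)/2 + C

Use integration by parts with u = x**4 - 4*x**3 + 2*x**2 - x + 1, dv = exp(2*x) dx, so v = exp(2*x)/2.
Apply parts 4 times (tabular method): alternate signs, differentiate u down to 0, integrate dv up.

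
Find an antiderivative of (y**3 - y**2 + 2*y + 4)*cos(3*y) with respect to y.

y**3*sin(3*y)/3 - y**2*sin(3*y)/3 + y**2*cos(3*y)/3 + 4*y*sin(3*y)/9 - 2*y*cos(3*y)/9 + 38*sin(3*y)/27 + 4*cos(3*y)/27 + C

Use integration by parts with u = y**3 - y**2 + 2*y + 4, dv = cos(3*y) dy, so v = sin(3*y)/3.
Apply parts 3 times (tabular method): alternate signs, differentiate u down to 0, integrate dv up.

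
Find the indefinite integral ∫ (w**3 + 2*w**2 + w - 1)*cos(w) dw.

w**3*sin(w) + 2*w**2*sin(w) + 3*w**2*cos(w) - 5*w*sin(w) + 4*w*cos(w) - 5*sin(w) - 5*cos(w) + C

Use integration by parts with u = w**3 + 2*w**2 + w - 1, dv = cos(w) dw, so v = sin(w).
Apply parts 3 times (tabular method): alternate signs, differentiate u down to 0, integrate dv up.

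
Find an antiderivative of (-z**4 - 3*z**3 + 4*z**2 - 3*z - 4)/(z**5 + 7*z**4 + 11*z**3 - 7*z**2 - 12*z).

Factor the denominator: z*(z - 1)*(z + 1)*(z + 3)*(z + 4).
Partial-fraction decomposition: 2/(15*(z + 4)) - 41/(24*(z + 3)) + 5/(12*(z + 1)) - 7/(40*(z - 1)) + 1/(3*z).
Integrate each term: A/(z−a) contributes A·log|z−a|.

log(z)/3 - 7*log(z - 1)/40 + 5*log(z + 1)/12 - 41*log(z + 3)/24 + 2*log(z + 4)/15 + C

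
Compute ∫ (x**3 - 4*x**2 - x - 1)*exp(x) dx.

(x**3 - 7*x**2 + 13*x - 14)*exp(x) + C

Use integration by parts with u = x**3 - 4*x**2 - x - 1, dv = exp(x) dx, so v = exp(x).
Apply parts 3 times (tabular method): alternate signs, differentiate u down to 0, integrate dv up.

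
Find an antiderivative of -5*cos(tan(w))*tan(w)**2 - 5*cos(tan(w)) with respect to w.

-5*sin(tan(w)) + C

Let u = tan(w), so du = (tan(w)**2 + 1) dw.
Rewriting, the integral becomes -5·∫ cos(u) du = -5·sin(u).
Substituting back, u = tan(w).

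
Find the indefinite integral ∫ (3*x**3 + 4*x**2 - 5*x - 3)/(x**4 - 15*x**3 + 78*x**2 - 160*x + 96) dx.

Factor the denominator: (x - 6)*(x - 4)**2*(x - 1).
Partial-fraction decomposition: 1/(45*(x - 1)) - 1259/(36*(x - 4)) - 233/(6*(x - 4)**2) + 759/(20*(x - 6)).
Integrate each term; A/(x−a) gives A·log|x−a|; A/(x−a)² gives −A/(x−a).

759*log(x - 6)/20 - 1259*log(x - 4)/36 + log(x - 1)/45 + 233/(6*x - 24) + C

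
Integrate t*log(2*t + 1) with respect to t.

t**2*log(2*t + 1)/2 - t**2/4 + t/4 - log(2*t + 1)/8 + C

Use integration by parts with u = log(2*t + 1), dv = t dt.
Then du = 2/(2*t + 1) dt and v = t**2/2.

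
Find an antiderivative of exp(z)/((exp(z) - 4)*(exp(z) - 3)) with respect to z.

Let u = e^z, du = e^z dz.
The integral becomes ∫ du/((u-3)(u-4)); decompose into partial fractions.

log(exp(z) - 4) - log(exp(z) - 3) + C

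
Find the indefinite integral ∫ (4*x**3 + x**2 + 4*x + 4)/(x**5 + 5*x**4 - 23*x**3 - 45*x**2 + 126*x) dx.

2*log(x)/63 + 133*log(x - 3)/180 - 8*log(x - 2)/15 + 107*log(x + 3)/360 - 449*log(x + 7)/840 + C

Factor the denominator: x*(x - 3)*(x - 2)*(x + 3)*(x + 7).
Partial-fraction decomposition: -449/(840*(x + 7)) + 107/(360*(x + 3)) - 8/(15*(x - 2)) + 133/(180*(x - 3)) + 2/(63*x).
Integrate each term: A/(x−a) contributes A·log|x−a|.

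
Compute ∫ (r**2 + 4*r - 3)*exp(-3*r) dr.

(-9*r**2 - 42*r + 13)*exp(-3*r)/27 + C

Use integration by parts with u = r**2 + 4*r - 3, dv = exp(-3*r) dr, so v = -exp(-3*r)/3.
Apply parts 2 times (tabular method): alternate signs, differentiate u down to 0, integrate dv up.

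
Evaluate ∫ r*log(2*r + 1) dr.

Use integration by parts with u = log(2*r + 1), dv = r dr.
Then du = 2/(2*r + 1) dr and v = r**2/2.

r**2*log(2*r + 1)/2 - r**2/4 + r/4 - log(2*r + 1)/8 + C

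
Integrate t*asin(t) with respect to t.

t**2*asin(t)/2 + t*sqrt(-t**2 + 1)/4 - asin(t)/4 + C

Use integration by parts with u = arcsin(t), dv = t dt.
Then du = 1/sqrt(-t**2 + 1) dt.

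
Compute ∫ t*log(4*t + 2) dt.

Use integration by parts with u = log(4*t + 2), dv = t dt.
Then du = 4/(4*t + 2) dt and v = t**2/2.

t**2*log(4*t + 2)/2 - t**2/4 + t/4 - log(2*t + 1)/8 + C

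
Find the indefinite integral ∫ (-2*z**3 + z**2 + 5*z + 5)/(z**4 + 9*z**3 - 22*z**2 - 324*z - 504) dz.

-361*log(z - 6)/1248 - 3*log(z + 2)/32 + 443*log(z + 6)/48 - 141*log(z + 7)/13 + C

Factor the denominator: (z - 6)*(z + 2)*(z + 6)*(z + 7).
Partial-fraction decomposition: -141/(13*(z + 7)) + 443/(48*(z + 6)) - 3/(32*(z + 2)) - 361/(1248*(z - 6)).
Integrate each term: A/(z−a) contributes A·log|z−a|.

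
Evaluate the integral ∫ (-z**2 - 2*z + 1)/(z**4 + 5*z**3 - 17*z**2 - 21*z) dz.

-log(z)/21 - 7*log(z - 3)/60 + log(z + 1)/12 + 17*log(z + 7)/210 + C

Factor the denominator: z*(z - 3)*(z + 1)*(z + 7).
Partial-fraction decomposition: 17/(210*(z + 7)) + 1/(12*(z + 1)) - 7/(60*(z - 3)) - 1/(21*z).
Integrate each term: A/(z−a) contributes A·log|z−a|.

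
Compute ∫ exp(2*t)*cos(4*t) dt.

Let I denote the integral. Integrate by parts with u = cos(4*t), dv = exp(2*t) dt, so v = exp(2*t)/2: I = exp(2*t)*cos(4*t)/2 + 2·∫ exp(2*t)*sin(4*t) dt.
Apply parts again with u = sin(4*t), dv = exp(2*t) dt: ∫ exp(2*t)*sin(4*t) dt = exp(2*t)*sin(4*t)/2 − 2·I. Substituting back brings back I: I = exp(2*t)*sin(4*t) + exp(2*t)*cos(4*t)/2 − 4·I.
Solving for I: (1 + 4)·I equals the remaining terms, so I = (1/5)·(exp(2*t)*sin(4*t) + exp(2*t)*cos(4*t)/2).

exp(2*t)*sin(4*t)/5 + exp(2*t)*cos(4*t)/10 + C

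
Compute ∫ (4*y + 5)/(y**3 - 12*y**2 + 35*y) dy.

Factor the denominator: y*(y - 7)*(y - 5).
Partial-fraction decomposition: -5/(2*(y - 5)) + 33/(14*(y - 7)) + 1/(7*y).
Integrate each term: A/(y−a) contributes A·log|y−a|.

log(y)/7 + 33*log(y - 7)/14 - 5*log(y - 5)/2 + C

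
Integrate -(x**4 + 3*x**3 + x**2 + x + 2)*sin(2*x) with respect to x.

x**4*cos(2*x)/2 - x**3*sin(2*x) + 3*x**3*cos(2*x)/2 - 9*x**2*sin(2*x)/4 - x**2*cos(2*x) + x*sin(2*x) - 7*x*cos(2*x)/4 + 7*sin(2*x)/8 + 3*cos(2*x)/2 + C

Use integration by parts with u = x**4 + 3*x**3 + x**2 + x + 2, dv = -sin(2*x) dx, so v = cos(2*x)/2.
Apply parts 4 times (tabular method): alternate signs, differentiate u down to 0, integrate dv up.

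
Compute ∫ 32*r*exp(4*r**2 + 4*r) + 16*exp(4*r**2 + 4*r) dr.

Let u = 4*r**2 + 4*r, so du = (8*r + 4) dr.
Rewriting, the integral becomes 4·∫ e^u du = 4·e^u.
Substituting back, u = 4*r**2 + 4*r.

4*exp(4*r**2 + 4*r) + C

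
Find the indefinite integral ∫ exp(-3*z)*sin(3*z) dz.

Let I denote the integral. Integrate by parts with u = sin(3*z), dv = exp(-3*z) dz, so v = -exp(-3*z)/3: I = -exp(-3*z)*sin(3*z)/3 + ∫ exp(-3*z)*cos(3*z) dz.
Apply parts again with u = cos(3*z), dv = exp(-3*z) dz: ∫ exp(-3*z)*cos(3*z) dz = -exp(-3*z)*cos(3*z)/3 − I. Substituting back brings back I: I = -exp(-3*z)*sin(3*z)/3 - exp(-3*z)*cos(3*z)/3 − I.
Solving for I: (1 + 1)·I equals the remaining terms, so I = (1/2)·(-exp(-3*z)*sin(3*z)/3 - exp(-3*z)*cos(3*z)/3).

-exp(-3*z)*sin(3*z)/6 - exp(-3*z)*cos(3*z)/6 + C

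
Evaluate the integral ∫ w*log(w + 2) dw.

Use integration by parts with u = log(w + 2), dv = w dw.
Then du = 1/(w + 2) dw and v = w**2/2.

w**2*log(w + 2)/2 - w**2/4 + w - 2*log(w + 2) + C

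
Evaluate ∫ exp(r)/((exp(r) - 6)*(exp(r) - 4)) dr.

log(exp(r) - 6)/2 - log(exp(r) - 4)/2 + C

Let u = e^r, du = e^r dr.
The integral becomes ∫ du/((u-6)(u-4)); decompose into partial fractions.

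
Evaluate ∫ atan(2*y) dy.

Use integration by parts with u = arctan(2*y), dv = dy.
Then du = 2/(4*y**2 + 1) dy.

y*atan(2*y) - log(4*y**2 + 1)/4 + C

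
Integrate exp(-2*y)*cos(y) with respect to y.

Let I denote the integral. Integrate by parts with u = cos(y), dv = exp(-2*y) dy, so v = -exp(-2*y)/2: I = -exp(-2*y)*cos(y)/2 − (1/2)·∫ exp(-2*y)*sin(y) dy.
Apply parts again with u = sin(y), dv = exp(-2*y) dy: ∫ exp(-2*y)*sin(y) dy = -exp(-2*y)*sin(y)/2 + (1/2)·I. Substituting back brings back I: I = exp(-2*y)*sin(y)/4 - exp(-2*y)*cos(y)/2 − (1/4)·I.
Solving for I: (1 + 1/4)·I equals the remaining terms, so I = (4/5)·(exp(-2*y)*sin(y)/4 - exp(-2*y)*cos(y)/2).

exp(-2*y)*sin(y)/5 - 2*exp(-2*y)*cos(y)/5 + C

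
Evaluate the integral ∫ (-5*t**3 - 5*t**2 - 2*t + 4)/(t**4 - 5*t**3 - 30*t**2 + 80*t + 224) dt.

-1970*log(t - 7)/297 + 101*log(t - 4)/36 + 7*log(t + 2)/27 - 63*log(t + 4)/44 + C

Factor the denominator: (t - 7)*(t - 4)*(t + 2)*(t + 4).
Partial-fraction decomposition: -63/(44*(t + 4)) + 7/(27*(t + 2)) + 101/(36*(t - 4)) - 1970/(297*(t - 7)).
Integrate each term: A/(t−a) contributes A·log|t−a|.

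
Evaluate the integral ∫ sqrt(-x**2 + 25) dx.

x*sqrt(-x**2 + 25)/2 + 25*asin(x/5)/2 + C

Substitute x = 5·sin(θ), so dx = 5·cos(θ) dθ and the radical becomes sqrt(-x**2 + 25) = 5·cos(θ) by the Pythagorean identity.
Integrate the resulting trig expression in θ, then back-substitute θ = asin(x/5), sin(θ) = x/5, cos(θ) = sqrt(-x**2 + 25)/5 (absorbing any constant into C).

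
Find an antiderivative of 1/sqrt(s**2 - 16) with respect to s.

log(s + sqrt(s**2 - 16)) + C

Substitute s = 4·sec(θ), so ds = 4·sec(θ)*tan(θ) dθ and the radical becomes sqrt(s**2 - 16) = 4·tan(θ) by the Pythagorean identity.
Integrate the resulting trig expression in θ, then back-substitute sec(θ) = s/4, tan(θ) = sqrt(s**2 - 16)/4 (absorbing any constant into C).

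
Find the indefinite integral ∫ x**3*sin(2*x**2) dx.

-x**2*cos(2*x**2)/4 + sin(2*x**2)/8 + C

Let u = x², du = 2x dx; rewrite as (1/2)∫ u^1·sin(2u) du.
Now integrate by parts 1 time.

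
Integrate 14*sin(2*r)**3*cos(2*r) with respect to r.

Let u = sin(2*r), so du = (2*cos(2*r)) dr.
Rewriting, the integral becomes 7·∫ u^3 du = 7·u^4/4.
Substituting back, u = sin(2*r).

7*sin(2*r)**4/4 + C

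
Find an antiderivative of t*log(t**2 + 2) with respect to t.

Let u = t**2 + 2, so du = (2*t) dt.
The integral becomes (1/2)·∫ log(u) du; integrate by parts with u′=log(u), dv′=du.

t**2*log(t**2 + 2)/2 - t**2/2 + log(t**2 + 2) + C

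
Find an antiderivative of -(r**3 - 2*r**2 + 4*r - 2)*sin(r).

r**3*cos(r) - 3*r**2*sin(r) - 2*r**2*cos(r) + 4*r*sin(r) - 2*r*cos(r) + 2*sin(r) + 2*cos(r) + C

Use integration by parts with u = r**3 - 2*r**2 + 4*r - 2, dv = -sin(r) dr, so v = cos(r).
Apply parts 3 times (tabular method): alternate signs, differentiate u down to 0, integrate dv up.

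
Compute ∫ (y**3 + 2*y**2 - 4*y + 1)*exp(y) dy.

Use integration by parts with u = y**3 + 2*y**2 - 4*y + 1, dv = exp(y) dy, so v = exp(y).
Apply parts 3 times (tabular method): alternate signs, differentiate u down to 0, integrate dv up.

(y**3 - y**2 - 2*y + 3)*exp(y) + C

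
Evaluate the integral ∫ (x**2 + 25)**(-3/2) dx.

x/(25*sqrt(x**2 + 25)) + C

Substitute x = 5·tan(θ), so dx = 5·sec(θ)^2 dθ and the radical becomes sqrt(x**2 + 25) = 5·sec(θ) by the Pythagorean identity.
Integrate the resulting trig expression in θ, then back-substitute tan(θ) = x/5, sec(θ) = sqrt(x**2 + 25)/5 (absorbing any constant into C).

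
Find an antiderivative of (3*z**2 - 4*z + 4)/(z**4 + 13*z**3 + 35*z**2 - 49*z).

Factor the denominator: z*(z - 1)*(z + 7)**2.
Partial-fraction decomposition: 109/(3136*(z + 7)) + 179/(56*(z + 7)**2) + 3/(64*(z - 1)) - 4/(49*z).
Integrate each term; A/(z−a) gives A·log|z−a|; A/(z−a)² gives −A/(z−a).

-4*log(z)/49 + 3*log(z - 1)/64 + 109*log(z + 7)/3136 - 179/(56*z + 392) + C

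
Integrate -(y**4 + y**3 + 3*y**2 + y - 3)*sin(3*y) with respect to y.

y**4*cos(3*y)/3 - 4*y**3*sin(3*y)/9 + y**3*cos(3*y)/3 - y**2*sin(3*y)/3 + 5*y**2*cos(3*y)/9 - 10*y*sin(3*y)/27 + y*cos(3*y)/9 - sin(3*y)/27 - 91*cos(3*y)/81 + C

Use integration by parts with u = y**4 + y**3 + 3*y**2 + y - 3, dv = -sin(3*y) dy, so v = cos(3*y)/3.
Apply parts 4 times (tabular method): alternate signs, differentiate u down to 0, integrate dv up.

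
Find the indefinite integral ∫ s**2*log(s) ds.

Use integration by parts with u = log(s), dv = s**2 ds.
Then du = 1/s ds and v = s**3/3.

s**3*log(s)/3 - s**3/9 + C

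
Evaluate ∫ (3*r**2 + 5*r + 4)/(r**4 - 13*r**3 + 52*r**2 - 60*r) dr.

-log(r)/15 + 71*log(r - 6)/12 - 104*log(r - 5)/15 + 13*log(r - 2)/12 + C

Factor the denominator: r*(r - 6)*(r - 5)*(r - 2).
Partial-fraction decomposition: 13/(12*(r - 2)) - 104/(15*(r - 5)) + 71/(12*(r - 6)) - 1/(15*r).
Integrate each term: A/(r−a) contributes A·log|r−a|.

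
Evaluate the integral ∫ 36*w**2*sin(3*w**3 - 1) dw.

Let u = 3*w**3 - 1, so du = (9*w**2) dw.
Rewriting, the integral becomes 4·∫ sin(u) du = 4·-cos(u).
Substituting back, u = 3*w**3 - 1.

-4*cos(3*w**3 - 1) + C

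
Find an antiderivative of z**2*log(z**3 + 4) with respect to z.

Let u = z**3 + 4, so du = (3*z**2) dz.
The integral becomes (1/3)·∫ log(u) du; integrate by parts with u′=log(u), dv′=du.

z**3*log(z**3 + 4)/3 - z**3/3 + 4*log(z**3 + 4)/3 + C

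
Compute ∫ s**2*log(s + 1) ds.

Use integration by parts with u = log(s + 1), dv = s**2 ds.
Then du = 1/(s + 1) ds and v = s**3/3.

s**3*log(s + 1)/3 - s**3/9 + s**2/6 - s/3 + log(s + 1)/3 + C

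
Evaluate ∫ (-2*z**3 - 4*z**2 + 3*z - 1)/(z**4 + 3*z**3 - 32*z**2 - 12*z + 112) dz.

Factor the denominator: (z - 4)*(z - 2)*(z + 2)*(z + 7).
Partial-fraction decomposition: -52/(55*(z + 7)) - 7/(120*(z + 2)) + 3/(8*(z - 2)) - 181/(132*(z - 4)).
Integrate each term: A/(z−a) contributes A·log|z−a|.

-181*log(z - 4)/132 + 3*log(z - 2)/8 - 7*log(z + 2)/120 - 52*log(z + 7)/55 + C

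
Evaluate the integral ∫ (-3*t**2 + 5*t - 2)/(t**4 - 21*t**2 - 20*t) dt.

Factor the denominator: t*(t - 5)*(t + 1)*(t + 4).
Partial-fraction decomposition: 35/(54*(t + 4)) - 5/(9*(t + 1)) - 26/(135*(t - 5)) + 1/(10*t).
Integrate each term: A/(t−a) contributes A·log|t−a|.

log(t)/10 - 26*log(t - 5)/135 - 5*log(t + 1)/9 + 35*log(t + 4)/54 + C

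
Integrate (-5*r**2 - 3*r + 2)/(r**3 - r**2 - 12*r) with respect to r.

Factor the denominator: r*(r - 4)*(r + 3).
Partial-fraction decomposition: -34/(21*(r + 3)) - 45/(14*(r - 4)) - 1/(6*r).
Integrate each term: A/(r−a) contributes A·log|r−a|.

-log(r)/6 - 45*log(r - 4)/14 - 34*log(r + 3)/21 + C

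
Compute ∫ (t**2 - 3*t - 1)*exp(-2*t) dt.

(-t**2 + 2*t + 2)*exp(-2*t)/2 + C

Use integration by parts with u = t**2 - 3*t - 1, dv = exp(-2*t) dt, so v = -exp(-2*t)/2.
Apply parts 2 times (tabular method): alternate signs, differentiate u down to 0, integrate dv up.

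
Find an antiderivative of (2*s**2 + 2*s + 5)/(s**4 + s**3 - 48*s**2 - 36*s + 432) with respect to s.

Factor the denominator: (s - 6)*(s - 3)*(s + 4)*(s + 6).
Partial-fraction decomposition: -65/(216*(s + 6)) + 29/(140*(s + 4)) - 29/(189*(s - 3)) + 89/(360*(s - 6)).
Integrate each term: A/(s−a) contributes A·log|s−a|.

89*log(s - 6)/360 - 29*log(s - 3)/189 + 29*log(s + 4)/140 - 65*log(s + 6)/216 + C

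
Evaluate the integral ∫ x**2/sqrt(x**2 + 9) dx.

Substitute x = 3·tan(θ), so dx = 3·sec(θ)^2 dθ and the radical becomes sqrt(x**2 + 9) = 3·sec(θ) by the Pythagorean identity.
Integrate the resulting trig expression in θ, then back-substitute tan(θ) = x/3, sec(θ) = sqrt(x**2 + 9)/3 (absorbing any constant into C).

x*sqrt(x**2 + 9)/2 - 9*log(x + sqrt(x**2 + 9))/2 + C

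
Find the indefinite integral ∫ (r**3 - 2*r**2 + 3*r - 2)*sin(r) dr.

Use integration by parts with u = r**3 - 2*r**2 + 3*r - 2, dv = sin(r) dr, so v = -cos(r).
Apply parts 3 times (tabular method): alternate signs, differentiate u down to 0, integrate dv up.

-r**3*cos(r) + 3*r**2*sin(r) + 2*r**2*cos(r) - 4*r*sin(r) + 3*r*cos(r) - 3*sin(r) - 2*cos(r) + C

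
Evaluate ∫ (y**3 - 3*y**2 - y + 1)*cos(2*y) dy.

Use integration by parts with u = y**3 - 3*y**2 - y + 1, dv = cos(2*y) dy, so v = sin(2*y)/2.
Apply parts 3 times (tabular method): alternate signs, differentiate u down to 0, integrate dv up.

y**3*sin(2*y)/2 - 3*y**2*sin(2*y)/2 + 3*y**2*cos(2*y)/4 - 5*y*sin(2*y)/4 - 3*y*cos(2*y)/2 + 5*sin(2*y)/4 - 5*cos(2*y)/8 + C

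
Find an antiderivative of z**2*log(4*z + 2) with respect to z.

Use integration by parts with u = log(4*z + 2), dv = z**2 dz.
Then du = 4/(4*z + 2) dz and v = z**3/3.

z**3*log(4*z + 2)/3 - z**3/9 + z**2/12 - z/12 + log(2*z + 1)/24 + C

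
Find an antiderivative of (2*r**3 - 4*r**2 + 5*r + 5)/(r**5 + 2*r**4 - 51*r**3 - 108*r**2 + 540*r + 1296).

Factor the denominator: (r - 6)*(r - 4)*(r + 3)**2*(r + 6).
Partial-fraction decomposition: -601/(1080*(r + 6)) + 5729/(11907*(r + 3)) - 100/(189*(r + 3)**2) - 89/(980*(r - 4)) + 323/(1944*(r - 6)).
Integrate each term; A/(r−a) gives A·log|r−a|; A/(r−a)² gives −A/(r−a).

323*log(r - 6)/1944 - 89*log(r - 4)/980 + 5729*log(r + 3)/11907 - 601*log(r + 6)/1080 + 100/(189*r + 567) + C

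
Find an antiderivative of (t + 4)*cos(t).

Use integration by parts with u = t + 4, dv = cos(t) dt, so v = sin(t).
Apply parts 1 times (tabular method): alternate signs, differentiate u down to 0, integrate dv up.

t*sin(t) + 4*sin(t) + cos(t) + C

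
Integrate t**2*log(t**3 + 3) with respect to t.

t**3*log(t**3 + 3)/3 - t**3/3 + log(t**3 + 3) + C

Let u = t**3 + 3, so du = (3*t**2) dt.
The integral becomes (1/3)·∫ log(u) du; integrate by parts with u′=log(u), dv′=du.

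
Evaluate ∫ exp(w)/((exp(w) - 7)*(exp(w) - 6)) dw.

log(exp(w) - 7) - log(exp(w) - 6) + C

Let u = e^w, du = e^w dw.
The integral becomes ∫ du/((u-7)(u-6)); decompose into partial fractions.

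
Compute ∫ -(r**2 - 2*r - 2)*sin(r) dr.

Use integration by parts with u = r**2 - 2*r - 2, dv = -sin(r) dr, so v = cos(r).
Apply parts 2 times (tabular method): alternate signs, differentiate u down to 0, integrate dv up.

r**2*cos(r) - 2*r*sin(r) - 2*r*cos(r) + 2*sin(r) - 4*cos(r) + C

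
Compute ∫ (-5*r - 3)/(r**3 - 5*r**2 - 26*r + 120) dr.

-3*log(r - 6)/2 + 23*log(r - 4)/18 + 2*log(r + 5)/9 + C

Factor the denominator: (r - 6)*(r - 4)*(r + 5).
Partial-fraction decomposition: 2/(9*(r + 5)) + 23/(18*(r - 4)) - 3/(2*(r - 6)).
Integrate each term: A/(r−a) contributes A·log|r−a|.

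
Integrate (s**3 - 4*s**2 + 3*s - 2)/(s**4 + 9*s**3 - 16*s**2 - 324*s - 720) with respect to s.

log(s - 6)/15 + 71*log(s + 4)/10 - 22*log(s + 5) + 95*log(s + 6)/6 + C

Factor the denominator: (s - 6)*(s + 4)*(s + 5)*(s + 6).
Partial-fraction decomposition: 95/(6*(s + 6)) - 22/(s + 5) + 71/(10*(s + 4)) + 1/(15*(s - 6)).
Integrate each term: A/(s−a) contributes A·log|s−a|.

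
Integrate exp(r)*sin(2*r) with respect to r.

Let I denote the integral. Integrate by parts with u = sin(2*r), dv = exp(r) dr, so v = exp(r): I = exp(r)*sin(2*r) − 2·∫ exp(r)*cos(2*r) dr.
Apply parts again with u = cos(2*r), dv = exp(r) dr: ∫ exp(r)*cos(2*r) dr = exp(r)*cos(2*r) + 2·I. Substituting back brings back I: I = exp(r)*sin(2*r) - 2*exp(r)*cos(2*r) − 4·I.
Solving for I: (1 + 4)·I equals the remaining terms, so I = (1/5)·(exp(r)*sin(2*r) - 2*exp(r)*cos(2*r)).

exp(r)*sin(2*r)/5 - 2*exp(r)*cos(2*r)/5 + C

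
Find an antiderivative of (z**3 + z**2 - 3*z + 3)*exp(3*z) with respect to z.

Use integration by parts with u = z**3 + z**2 - 3*z + 3, dv = exp(3*z) dz, so v = exp(3*z)/3.
Apply parts 3 times (tabular method): alternate signs, differentiate u down to 0, integrate dv up.

(z**3 - 3*z + 4)*exp(3*z)/3 + C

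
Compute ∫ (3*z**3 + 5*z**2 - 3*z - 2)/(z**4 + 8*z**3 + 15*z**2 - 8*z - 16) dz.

3*log(z - 1)/50 - log(z + 1)/6 + 233*log(z + 4)/75 + 34/(5*z + 20) + C

Factor the denominator: (z - 1)*(z + 1)*(z + 4)**2.
Partial-fraction decomposition: 233/(75*(z + 4)) - 34/(5*(z + 4)**2) - 1/(6*(z + 1)) + 3/(50*(z - 1)).
Integrate each term; A/(z−a) gives A·log|z−a|; A/(z−a)² gives −A/(z−a).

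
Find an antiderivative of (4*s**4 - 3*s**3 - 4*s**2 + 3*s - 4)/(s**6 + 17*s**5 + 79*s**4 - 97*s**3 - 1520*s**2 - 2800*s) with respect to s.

Factor the denominator: s*(s - 4)*(s + 4)*(s + 5)**2*(s + 7).
Partial-fraction decomposition: -2603/(231*(s + 7)) - 1202/(2025*(s + 5)) - 1378/(45*(s + 5)**2) + 71/(6*(s + 4)) + 97/(3564*(s - 4)) + 1/(700*s).
Integrate each term; A/(s−a) gives A·log|s−a|; A/(s−a)² gives −A/(s−a).

log(s)/700 + 97*log(s - 4)/3564 + 71*log(s + 4)/6 - 1202*log(s + 5)/2025 - 2603*log(s + 7)/231 + 1378/(45*s + 225) + C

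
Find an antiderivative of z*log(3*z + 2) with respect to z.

z**2*log(3*z + 2)/2 - z**2/4 + z/3 - 2*log(3*z + 2)/9 + C

Use integration by parts with u = log(3*z + 2), dv = z dz.
Then du = 3/(3*z + 2) dz and v = z**2/2.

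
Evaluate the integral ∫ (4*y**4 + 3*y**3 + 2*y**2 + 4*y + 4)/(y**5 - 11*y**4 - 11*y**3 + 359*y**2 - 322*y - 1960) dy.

10099*log(y - 7)/11664 + 634*log(y - 4)/243 - 22*log(y + 2)/729 + 2159*log(y + 5)/3888 - 10763/(324*y - 2268) + C

Factor the denominator: (y - 7)**2*(y - 4)*(y + 2)*(y + 5).
Partial-fraction decomposition: 2159/(3888*(y + 5)) - 22/(729*(y + 2)) + 634/(243*(y - 4)) + 10099/(11664*(y - 7)) + 10763/(324*(y - 7)**2).
Integrate each term; A/(y−a) gives A·log|y−a|; A/(y−a)² gives −A/(y−a).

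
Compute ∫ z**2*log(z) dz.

Use integration by parts with u = log(z), dv = z**2 dz.
Then du = 1/z dz and v = z**3/3.

z**3*log(z)/3 - z**3/9 + C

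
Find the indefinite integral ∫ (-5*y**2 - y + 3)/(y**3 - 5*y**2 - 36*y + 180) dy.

Factor the denominator: (y - 6)*(y - 5)*(y + 6).
Partial-fraction decomposition: -57/(44*(y + 6)) + 127/(11*(y - 5)) - 61/(4*(y - 6)).
Integrate each term: A/(y−a) contributes A·log|y−a|.

-61*log(y - 6)/4 + 127*log(y - 5)/11 - 57*log(y + 6)/44 + C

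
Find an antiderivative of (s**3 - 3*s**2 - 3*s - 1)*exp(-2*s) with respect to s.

Use integration by parts with u = s**3 - 3*s**2 - 3*s - 1, dv = exp(-2*s) ds, so v = -exp(-2*s)/2.
Apply parts 3 times (tabular method): alternate signs, differentiate u down to 0, integrate dv up.

(-4*s**3 + 6*s**2 + 18*s + 13)*exp(-2*s)/8 + C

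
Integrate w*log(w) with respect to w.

w**2*log(w)/2 - w**2/4 + C

Use integration by parts with u = log(w), dv = w dw.
Then du = 1/w dw and v = w**2/2.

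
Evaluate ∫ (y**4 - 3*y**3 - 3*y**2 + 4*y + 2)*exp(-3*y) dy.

Use integration by parts with u = y**4 - 3*y**3 - 3*y**2 + 4*y + 2, dv = exp(-3*y) dy, so v = -exp(-3*y)/3.
Apply parts 4 times (tabular method): alternate signs, differentiate u down to 0, integrate dv up.

(-27*y**4 + 45*y**3 + 126*y**2 - 24*y - 62)*exp(-3*y)/81 + C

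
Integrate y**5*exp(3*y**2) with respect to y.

Let u = y², du = 2y dy; rewrite as (1/2)∫ u^2·exp(3u) du.
Now integrate by parts 2 times.

(9*y**4 - 6*y**2 + 2)*exp(3*y**2)/54 + C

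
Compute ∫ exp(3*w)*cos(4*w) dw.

Let I denote the integral. Integrate by parts with u = cos(4*w), dv = exp(3*w) dw, so v = exp(3*w)/3: I = exp(3*w)*cos(4*w)/3 + (4/3)·∫ exp(3*w)*sin(4*w) dw.
Apply parts again with u = sin(4*w), dv = exp(3*w) dw: ∫ exp(3*w)*sin(4*w) dw = exp(3*w)*sin(4*w)/3 − (4/3)·I. Substituting back brings back I: I = 4*exp(3*w)*sin(4*w)/9 + exp(3*w)*cos(4*w)/3 − (16/9)·I.
Solving for I: (1 + 16/9)·I equals the remaining terms, so I = (9/25)·(4*exp(3*w)*sin(4*w)/9 + exp(3*w)*cos(4*w)/3).

4*exp(3*w)*sin(4*w)/25 + 3*exp(3*w)*cos(4*w)/25 + C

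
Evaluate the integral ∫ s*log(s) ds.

s**2*log(s)/2 - s**2/4 + C

Use integration by parts with u = log(s), dv = s ds.
Then du = 1/s ds and v = s**2/2.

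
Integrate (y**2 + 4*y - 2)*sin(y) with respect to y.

-y**2*cos(y) + 2*y*sin(y) - 4*y*cos(y) + 4*sin(y) + 4*cos(y) + C

Use integration by parts with u = y**2 + 4*y - 2, dv = sin(y) dy, so v = -cos(y).
Apply parts 2 times (tabular method): alternate signs, differentiate u down to 0, integrate dv up.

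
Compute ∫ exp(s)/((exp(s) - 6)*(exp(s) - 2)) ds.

log(exp(s) - 6)/4 - log(exp(s) - 2)/4 + C

Let u = e^s, du = e^s ds.
The integral becomes ∫ du/((u-6)(u-2)); decompose into partial fractions.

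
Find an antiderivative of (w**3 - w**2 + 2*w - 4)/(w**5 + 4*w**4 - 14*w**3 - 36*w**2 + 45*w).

Factor the denominator: w*(w - 3)*(w - 1)*(w + 3)*(w + 5).
Partial-fraction decomposition: -41/(120*(w + 5)) + 23/(72*(w + 3)) + 1/(24*(w - 1)) + 5/(72*(w - 3)) - 4/(45*w).
Integrate each term: A/(w−a) contributes A·log|w−a|.

-4*log(w)/45 + 5*log(w - 3)/72 + log(w - 1)/24 + 23*log(w + 3)/72 - 41*log(w + 5)/120 + C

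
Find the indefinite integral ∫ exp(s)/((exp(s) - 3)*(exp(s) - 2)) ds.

Let u = e^s, du = e^s ds.
The integral becomes ∫ du/((u-3)(u-2)); decompose into partial fractions.

log(exp(s) - 3) - log(exp(s) - 2) + C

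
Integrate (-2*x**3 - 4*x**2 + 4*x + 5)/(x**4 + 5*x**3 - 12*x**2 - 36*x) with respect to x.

-5*log(x)/36 - 73*log(x - 3)/135 - 3*log(x + 2)/40 - 269*log(x + 6)/216 + C

Factor the denominator: x*(x - 3)*(x + 2)*(x + 6).
Partial-fraction decomposition: -269/(216*(x + 6)) - 3/(40*(x + 2)) - 73/(135*(x - 3)) - 5/(36*x).
Integrate each term: A/(x−a) contributes A·log|x−a|.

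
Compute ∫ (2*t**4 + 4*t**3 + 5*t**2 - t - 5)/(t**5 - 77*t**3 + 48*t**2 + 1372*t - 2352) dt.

6407*log(t - 7)/2730 - 839*log(t - 4)/660 + 77*log(t - 2)/720 - 1909*log(t + 6)/1040 + 3677*log(t + 7)/1386 + C

Factor the denominator: (t - 7)*(t - 4)*(t - 2)*(t + 6)*(t + 7).
Partial-fraction decomposition: 3677/(1386*(t + 7)) - 1909/(1040*(t + 6)) + 77/(720*(t - 2)) - 839/(660*(t - 4)) + 6407/(2730*(t - 7)).
Integrate each term: A/(t−a) contributes A·log|t−a|.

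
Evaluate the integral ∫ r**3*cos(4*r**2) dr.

r**2*sin(4*r**2)/8 + cos(4*r**2)/32 + C

Let u = r², du = 2r dr; rewrite as (1/2)∫ u^1·cos(4u) du.
Now integrate by parts 1 time.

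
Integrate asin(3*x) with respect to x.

Use integration by parts with u = arcsin(3*x), dv = dx.
Then du = 3/sqrt(-9*x**2 + 1) dx.

x*asin(3*x) + sqrt(-9*x**2 + 1)/3 + C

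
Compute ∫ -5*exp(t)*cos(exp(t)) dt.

-5*sin(exp(t)) + C

Let u = exp(t), so du = (exp(t)) dt.
Rewriting, the integral becomes -5·∫ cos(u) du = -5·sin(u).
Substituting back, u = exp(t).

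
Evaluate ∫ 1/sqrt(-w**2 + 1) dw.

asin(w) + C

Substitute w = sin(θ), so dw = cos(θ) dθ and the radical becomes sqrt(-w**2 + 1) = cos(θ) by the Pythagorean identity.
Integrate the resulting trig expression in θ, then back-substitute θ = asin(w), sin(θ) = w, cos(θ) = sqrt(-w**2 + 1) (absorbing any constant into C).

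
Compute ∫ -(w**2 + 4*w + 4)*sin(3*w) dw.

w**2*cos(3*w)/3 - 2*w*sin(3*w)/9 + 4*w*cos(3*w)/3 - 4*sin(3*w)/9 + 34*cos(3*w)/27 + C

Use integration by parts with u = w**2 + 4*w + 4, dv = -sin(3*w) dw, so v = cos(3*w)/3.
Apply parts 2 times (tabular method): alternate signs, differentiate u down to 0, integrate dv up.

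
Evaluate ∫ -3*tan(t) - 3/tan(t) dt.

Let u = tan(t), so du = (tan(t)**2 + 1) dt.
Rewriting, the integral becomes -3·∫ 1/u du = -3·log(u).
Substituting back, u = tan(t).

-3*log(tan(t)) + C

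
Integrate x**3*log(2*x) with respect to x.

x**4*(log(x) + log(2))/4 - x**4/16 + C

Use integration by parts with u = log(2*x), dv = x**3 dx.
Then du = 1/x dx and v = x**4/4.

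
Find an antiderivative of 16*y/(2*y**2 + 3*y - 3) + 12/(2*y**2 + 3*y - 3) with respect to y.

Let u = 2*y**2 + 3*y - 3, so du = (4*y + 3) dy.
Rewriting, the integral becomes 4·∫ 1/u du = 4·log(u).
Substituting back, u = 2*y**2 + 3*y - 3.

4*log(2*y**2 + 3*y - 3) + C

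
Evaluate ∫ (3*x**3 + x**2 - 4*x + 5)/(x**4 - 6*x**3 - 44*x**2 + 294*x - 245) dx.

Factor the denominator: (x - 7)*(x - 5)*(x - 1)*(x + 7).
Partial-fraction decomposition: 947/(1344*(x + 7)) + 5/(192*(x - 1)) - 385/(96*(x - 5)) + 1055/(168*(x - 7)).
Integrate each term: A/(x−a) contributes A·log|x−a|.

1055*log(x - 7)/168 - 385*log(x - 5)/96 + 5*log(x - 1)/192 + 947*log(x + 7)/1344 + C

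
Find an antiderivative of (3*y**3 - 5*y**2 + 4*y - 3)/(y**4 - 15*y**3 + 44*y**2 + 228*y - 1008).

809*log(y - 7)/11 - 7081*log(y - 6)/100 + 291*log(y + 4)/1100 + 489/(10*y - 60) + C

Factor the denominator: (y - 7)*(y - 6)**2*(y + 4).
Partial-fraction decomposition: 291/(1100*(y + 4)) - 7081/(100*(y - 6)) - 489/(10*(y - 6)**2) + 809/(11*(y - 7)).
Integrate each term; A/(y−a) gives A·log|y−a|; A/(y−a)² gives −A/(y−a).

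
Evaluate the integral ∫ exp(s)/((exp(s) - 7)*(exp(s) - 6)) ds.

log(exp(s) - 7) - log(exp(s) - 6) + C

Let u = e^s, du = e^s ds.
The integral becomes ∫ du/((u-6)(u-7)); decompose into partial fractions.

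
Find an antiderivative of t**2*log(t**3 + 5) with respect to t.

t**3*log(t**3 + 5)/3 - t**3/3 + 5*log(t**3 + 5)/3 + C

Let u = t**3 + 5, so du = (3*t**2) dt.
The integral becomes (1/3)·∫ log(u) du; integrate by parts with u′=log(u), dv′=du.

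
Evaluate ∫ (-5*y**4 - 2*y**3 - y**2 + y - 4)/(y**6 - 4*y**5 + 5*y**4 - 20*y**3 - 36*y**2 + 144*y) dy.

-log(y)/36 - 89*log(y - 4)/75 + 51*log(y - 2)/104 + 37*log(y + 2)/312 + 1771*log(y**2 + 9)/5850 - 108*atan(y/3)/325 + C

Factor the denominator: y*(y - 4)*(y - 2)*(y + 2)*(y**2 + 9).
Partial-fraction decomposition: (1771*y - 2916)/(2925*(y**2 + 9)) + 37/(312*(y + 2)) + 51/(104*(y - 2)) - 89/(75*(y - 4)) - 1/(36*y).
Integrate each term; A/(y−a) gives A·log|y−a|; the (By+D)/(y²+p²) term gives a log and an atan.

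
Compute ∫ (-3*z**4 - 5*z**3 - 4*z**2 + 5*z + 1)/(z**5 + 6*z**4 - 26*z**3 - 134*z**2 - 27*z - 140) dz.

Factor the denominator: (z - 5)*(z + 4)*(z + 7)*(z**2 + 1).
Partial-fraction decomposition: -(27*z + 11)/(425*(z**2 + 1)) - 953/(300*(z + 7)) + 59/(51*(z + 4)) - 11/(12*(z - 5)).
Integrate each term; A/(z−a) gives A·log|z−a|; the (Bz+D)/(z²+p²) term gives a log and an atan.

-11*log(z - 5)/12 + 59*log(z + 4)/51 - 953*log(z + 7)/300 - 27*log(z**2 + 1)/850 - 11*atan(z)/425 + C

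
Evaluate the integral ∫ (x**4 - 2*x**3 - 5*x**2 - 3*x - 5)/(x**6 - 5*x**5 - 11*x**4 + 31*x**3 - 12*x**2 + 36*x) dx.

-5*log(x)/36 + 661*log(x - 6)/7992 + 31*log(x - 2)/200 - 47*log(x + 3)/675 - 27*log(x**2 + 1)/1850 - 14*atan(x)/925 + C

Factor the denominator: x*(x - 6)*(x - 2)*(x + 3)*(x**2 + 1).
Partial-fraction decomposition: -(27*x + 14)/(925*(x**2 + 1)) - 47/(675*(x + 3)) + 31/(200*(x - 2)) + 661/(7992*(x - 6)) - 5/(36*x).
Integrate each term; A/(x−a) gives A·log|x−a|; the (Bx+D)/(x²+p²) term gives a log and an atan.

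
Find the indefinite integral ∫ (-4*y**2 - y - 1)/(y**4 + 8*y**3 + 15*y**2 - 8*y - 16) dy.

Factor the denominator: (y - 1)*(y + 1)*(y + 4)**2.
Partial-fraction decomposition: -23/(225*(y + 4)) - 61/(15*(y + 4)**2) + 2/(9*(y + 1)) - 3/(25*(y - 1)).
Integrate each term; A/(y−a) gives A·log|y−a|; A/(y−a)² gives −A/(y−a).

-3*log(y - 1)/25 + 2*log(y + 1)/9 - 23*log(y + 4)/225 + 61/(15*y + 60) + C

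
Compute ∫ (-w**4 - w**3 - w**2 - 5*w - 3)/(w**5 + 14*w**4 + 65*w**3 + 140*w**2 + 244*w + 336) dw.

Factor the denominator: (w + 3)*(w + 4)*(w + 7)*(w**2 + 4).
Partial-fraction decomposition: (827*w - 648)/(13780*(w**2 + 4)) - 2075/(636*(w + 7)) + 191/(60*(w + 4)) - 51/(52*(w + 3)).
Integrate each term; A/(w−a) gives A·log|w−a|; the (Bw+D)/(w²+p²) term gives a log and an atan.

-51*log(w + 3)/52 + 191*log(w + 4)/60 - 2075*log(w + 7)/636 + 827*log(w**2 + 4)/27560 - 81*atan(w/2)/3445 + C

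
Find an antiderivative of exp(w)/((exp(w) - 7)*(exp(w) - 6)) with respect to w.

log(exp(w) - 7) - log(exp(w) - 6) + C

Let u = e^w, du = e^w dw.
The integral becomes ∫ du/((u-7)(u-6)); decompose into partial fractions.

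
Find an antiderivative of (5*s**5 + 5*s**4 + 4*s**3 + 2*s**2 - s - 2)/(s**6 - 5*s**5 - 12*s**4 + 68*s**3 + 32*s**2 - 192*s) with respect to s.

log(s)/96 + 33905*log(s - 4)/14112 + 69*log(s - 2)/40 - 13*log(s + 2)/36 + 899*log(s + 3)/735 - 3341/(168*s - 672) + C

Factor the denominator: s*(s - 4)**2*(s - 2)*(s + 2)*(s + 3).
Partial-fraction decomposition: 899/(735*(s + 3)) - 13/(36*(s + 2)) + 69/(40*(s - 2)) + 33905/(14112*(s - 4)) + 3341/(168*(s - 4)**2) + 1/(96*s).
Integrate each term; A/(s−a) gives A·log|s−a|; A/(s−a)² gives −A/(s−a).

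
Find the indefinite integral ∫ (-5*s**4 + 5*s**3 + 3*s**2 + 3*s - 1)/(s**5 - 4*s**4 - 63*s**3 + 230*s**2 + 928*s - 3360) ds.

-10123*log(s - 7)/1404 + 101081*log(s - 4)/24300 + 3691*log(s + 5)/972 - 7471*log(s + 6)/1300 - 901/(270*s - 1080) + C

Factor the denominator: (s - 7)*(s - 4)**2*(s + 5)*(s + 6).
Partial-fraction decomposition: -7471/(1300*(s + 6)) + 3691/(972*(s + 5)) + 101081/(24300*(s - 4)) + 901/(270*(s - 4)**2) - 10123/(1404*(s - 7)).
Integrate each term; A/(s−a) gives A·log|s−a|; A/(s−a)² gives −A/(s−a).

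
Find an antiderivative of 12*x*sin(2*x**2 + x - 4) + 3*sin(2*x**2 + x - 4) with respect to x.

-3*cos(2*x**2 + x - 4) + C

Let u = 2*x**2 + x - 4, so du = (4*x + 1) dx.
Rewriting, the integral becomes 3·∫ sin(u) du = 3·-cos(u).
Substituting back, u = 2*x**2 + x - 4.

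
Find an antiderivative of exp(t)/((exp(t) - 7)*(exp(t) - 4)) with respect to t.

Let u = e^t, du = e^t dt.
The integral becomes ∫ du/((u-4)(u-7)); decompose into partial fractions.

log(exp(t) - 7)/3 - log(exp(t) - 4)/3 + C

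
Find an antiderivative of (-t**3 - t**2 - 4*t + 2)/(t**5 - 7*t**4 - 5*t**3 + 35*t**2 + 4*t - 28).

Factor the denominator: (t - 7)*(t - 2)*(t - 1)*(t + 1)*(t + 2).
Partial-fraction decomposition: 7/(54*(t + 2)) - 1/(8*(t + 1)) - 1/(9*(t - 1)) + 3/(10*(t - 2)) - 209/(1080*(t - 7)).
Integrate each term: A/(t−a) contributes A·log|t−a|.

-209*log(t - 7)/1080 + 3*log(t - 2)/10 - log(t - 1)/9 - log(t + 1)/8 + 7*log(t + 2)/54 + C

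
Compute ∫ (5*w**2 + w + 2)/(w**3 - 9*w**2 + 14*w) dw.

log(w)/7 + 254*log(w - 7)/35 - 12*log(w - 2)/5 + C

Factor the denominator: w*(w - 7)*(w - 2).
Partial-fraction decomposition: -12/(5*(w - 2)) + 254/(35*(w - 7)) + 1/(7*w).
Integrate each term: A/(w−a) contributes A·log|w−a|.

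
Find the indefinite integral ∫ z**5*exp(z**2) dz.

Let u = z², du = 2z dz; rewrite as (1/2)∫ u^2·exp(1u) du.
Now integrate by parts 2 times.

(z**4 - 2*z**2 + 2)*exp(z**2)/2 + C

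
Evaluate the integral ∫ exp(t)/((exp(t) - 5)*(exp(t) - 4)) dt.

log(exp(t) - 5) - log(exp(t) - 4) + C

Let u = e^t, du = e^t dt.
The integral becomes ∫ du/((u-4)(u-5)); decompose into partial fractions.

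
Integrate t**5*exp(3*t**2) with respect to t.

Let u = t², du = 2t dt; rewrite as (1/2)∫ u^2·exp(3u) du.
Now integrate by parts 2 times.

(9*t**4 - 6*t**2 + 2)*exp(3*t**2)/54 + C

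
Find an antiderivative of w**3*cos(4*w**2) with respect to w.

Let u = w², du = 2w dw; rewrite as (1/2)∫ u^1·cos(4u) du.
Now integrate by parts 1 time.

w**2*sin(4*w**2)/8 + cos(4*w**2)/32 + C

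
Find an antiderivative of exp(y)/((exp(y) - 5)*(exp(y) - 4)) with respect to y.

Let u = e^y, du = e^y dy.
The integral becomes ∫ du/((u-4)(u-5)); decompose into partial fractions.

log(exp(y) - 5) - log(exp(y) - 4) + C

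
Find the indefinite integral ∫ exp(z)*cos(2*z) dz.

2*exp(z)*sin(2*z)/5 + exp(z)*cos(2*z)/5 + C

Let I denote the integral. Integrate by parts with u = cos(2*z), dv = exp(z) dz, so v = exp(z): I = exp(z)*cos(2*z) + 2·∫ exp(z)*sin(2*z) dz.
Apply parts again with u = sin(2*z), dv = exp(z) dz: ∫ exp(z)*sin(2*z) dz = exp(z)*sin(2*z) − 2·I. Substituting back brings back I: I = 2*exp(z)*sin(2*z) + exp(z)*cos(2*z) − 4·I.
Solving for I: (1 + 4)·I equals the remaining terms, so I = (1/5)·(2*exp(z)*sin(2*z) + exp(z)*cos(2*z)).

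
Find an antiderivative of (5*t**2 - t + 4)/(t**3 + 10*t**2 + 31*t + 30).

26*log(t + 2)/3 - 26*log(t + 3) + 67*log(t + 5)/3 + C

Factor the denominator: (t + 2)*(t + 3)*(t + 5).
Partial-fraction decomposition: 67/(3*(t + 5)) - 26/(t + 3) + 26/(3*(t + 2)).
Integrate each term: A/(t−a) contributes A·log|t−a|.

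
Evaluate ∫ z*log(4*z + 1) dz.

Use integration by parts with u = log(4*z + 1), dv = z dz.
Then du = 4/(4*z + 1) dz and v = z**2/2.

z**2*log(4*z + 1)/2 - z**2/4 + z/8 - log(4*z + 1)/32 + C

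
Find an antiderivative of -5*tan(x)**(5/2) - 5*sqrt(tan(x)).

Let u = tan(x), so du = (tan(x)**2 + 1) dx.
Rewriting, the integral becomes -5·∫ √u du = -5·(2/3)u^(3/2).
Substituting back, u = tan(x).

-10*tan(x)**(3/2)/3 + C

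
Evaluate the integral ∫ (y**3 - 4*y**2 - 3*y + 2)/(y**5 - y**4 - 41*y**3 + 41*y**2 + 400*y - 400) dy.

log(y - 5)/30 + 5*log(y - 4)/108 - log(y - 1)/90 + 19*log(y + 4)/60 - 52*log(y + 5)/135 + C

Factor the denominator: (y - 5)*(y - 4)*(y - 1)*(y + 4)*(y + 5).
Partial-fraction decomposition: -52/(135*(y + 5)) + 19/(60*(y + 4)) - 1/(90*(y - 1)) + 5/(108*(y - 4)) + 1/(30*(y - 5)).
Integrate each term: A/(y−a) contributes A·log|y−a|.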